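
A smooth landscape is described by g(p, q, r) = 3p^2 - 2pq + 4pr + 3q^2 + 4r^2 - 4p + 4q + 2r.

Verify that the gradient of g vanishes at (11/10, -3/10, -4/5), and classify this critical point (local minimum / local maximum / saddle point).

local minimum

∇g = (6p - 2q + 4r - 4, -2p + 6q + 4, 4p + 8r + 2); substituting (11/10, -3/10, -4/5) gives ∇g = (0, 0, 0), so (11/10, -3/10, -4/5) is indeed a critical point.
The Hessian is constant: H = [[6, -2, 4], [-2, 6, 0], [4, 0, 8]].
Leading principal minors: Δ₁ = 6, Δ₂ = 32, Δ₃ = 160.
All leading minors are positive, so H is positive definite: a local minimum.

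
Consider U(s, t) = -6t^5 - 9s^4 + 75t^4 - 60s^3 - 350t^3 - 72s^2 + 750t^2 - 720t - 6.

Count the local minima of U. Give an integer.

U separates as a function of s plus a function of t, so ∇U=0 decouples.
∂U/∂s = -36s(s + 1)(s + 4) = 0 at s ∈ {-4, -1, 0}; ∂U/∂t = -30(t - 4)(t - 3)(t - 2)(t - 1) = 0 at t ∈ {1, 2, 3, 4}.
The Hessian is diagonal: diag(U_ss, U_tt). Second derivatives: U_ss(-4)=-432, U_ss(-1)=108, U_ss(0)=-144; U_tt(1)=180, U_tt(2)=-60, U_tt(3)=60, U_tt(4)=-180.
Local minima occur where both diagonal entries positive: (-1, 1), (-1, 3). Count: 2.

2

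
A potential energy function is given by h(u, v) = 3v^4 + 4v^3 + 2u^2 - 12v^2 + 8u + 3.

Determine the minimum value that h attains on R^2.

h(u,v) separates as P(u) + Q(v) + 3, so its minimum is min P + min Q + 3.
P'(u) = 4u + 8 vanishes at u ∈ {-2}; Q'(v) = 12v(v - 1)(v + 2) vanishes at v ∈ {-2, 0, 1}.
Local minima of P (where P''>0): P(-2)=-8. Local minima of Q: Q(-2)=-32, Q(1)=-5.
So the global minimum of h is P(-2) + Q(-2) + 3 = -8 − 32 + 3 = -37, attained at (-2, -2).

-37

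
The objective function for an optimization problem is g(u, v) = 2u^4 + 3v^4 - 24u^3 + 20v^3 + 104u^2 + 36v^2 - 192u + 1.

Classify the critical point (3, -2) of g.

local maximum

The mixed partial ∂²g/∂u∂v is 0, so the Hessian at any point is diag(g_uu, g_vv) = diag(8(3u^2 - 18u + 26), 12(3v^2 + 10v + 6)).
At (3, -2): H = diag(-8, -24).
Both eigenvalues are negative, so H is negative definite: a local maximum.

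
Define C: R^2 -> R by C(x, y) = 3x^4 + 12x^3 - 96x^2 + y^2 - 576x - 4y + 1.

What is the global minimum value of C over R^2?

C(x,y) separates as P(x) + Q(y) + 1, so its minimum is min P + min Q + 1.
P'(x) = 12(x - 4)(x + 3)(x + 4) vanishes at x ∈ {-4, -3, 4}; Q'(y) = 2y - 4 vanishes at y ∈ {2}.
Local minima of P (where P''>0): P(-4)=768, P(4)=-2304. Local minima of Q: Q(2)=-4.
So the global minimum of C is P(4) + Q(2) + 1 = -2304 − 4 + 1 = -2307, attained at (4, 2).

-2307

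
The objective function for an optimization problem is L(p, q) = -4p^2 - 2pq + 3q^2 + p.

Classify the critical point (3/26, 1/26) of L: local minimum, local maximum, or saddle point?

The Hessian of L is constant: H = [[-8, -2], [-2, 6]].
det(H) = (-8)·6 − (-2)² = -52.
Since det(H) < 0, H is indefinite and the critical point is a saddle point.

saddle point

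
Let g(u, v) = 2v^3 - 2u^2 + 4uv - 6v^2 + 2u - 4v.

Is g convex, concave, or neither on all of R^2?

neither

The term 2v^3 is cubic, so the Hessian is not constant.
∂²g/∂v² = 12v - 12, which takes both signs as v varies (negative for sufficiently negative v). A diagonal entry of the Hessian changing sign means the Hessian is neither positive- nor negative-semidefinite on all of R^2.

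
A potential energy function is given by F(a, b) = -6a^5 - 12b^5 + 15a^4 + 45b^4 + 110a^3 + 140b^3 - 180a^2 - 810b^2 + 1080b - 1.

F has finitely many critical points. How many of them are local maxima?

F separates as a function of a plus a function of b, so ∇F=0 decouples.
∂F/∂a = -30a(a - 4)(a - 1)(a + 3) = 0 at a ∈ {-3, 0, 1, 4}; ∂F/∂b = -60(b - 3)(b - 2)(b - 1)(b + 3) = 0 at b ∈ {-3, 1, 2, 3}.
The Hessian is diagonal: diag(F_aa, F_bb). Second derivatives: F_aa(-3)=2520, F_aa(0)=-360, F_aa(1)=360, F_aa(4)=-2520; F_bb(-3)=7200, F_bb(1)=-480, F_bb(2)=300, F_bb(3)=-720.
Local maxima occur where both diagonal entries negative: (0, 1), (0, 3), (4, 1), (4, 3). Count: 4.

4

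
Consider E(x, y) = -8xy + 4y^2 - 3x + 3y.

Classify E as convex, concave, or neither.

neither

E is quadratic, so its Hessian is the constant matrix H = [[0, -8], [-8, 8]].
det(H) = -64, tr(H) = 8.
det(H) < 0, so H is indefinite: neither convex nor concave.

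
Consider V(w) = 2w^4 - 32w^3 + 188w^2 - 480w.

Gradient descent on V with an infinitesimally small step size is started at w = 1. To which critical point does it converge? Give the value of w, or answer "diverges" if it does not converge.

3

V'(w) = 8(w - 5)(w - 4)(w - 3), so V'(1) = -192.
Gradient descent moves in the -V' direction, i.e. w is increasing.
The nearest critical point in that direction is w = 3, where V'' = 16 > 0 (a local minimum). The iterate converges there.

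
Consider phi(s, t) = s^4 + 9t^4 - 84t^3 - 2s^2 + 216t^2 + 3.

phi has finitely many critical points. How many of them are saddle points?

phi separates as a function of s plus a function of t, so ∇phi=0 decouples.
∂phi/∂s = 4s(s - 1)(s + 1) = 0 at s ∈ {-1, 0, 1}; ∂phi/∂t = 36t(t - 4)(t - 3) = 0 at t ∈ {0, 3, 4}.
The Hessian is diagonal: diag(phi_ss, phi_tt). Second derivatives: phi_ss(-1)=8, phi_ss(0)=-4, phi_ss(1)=8; phi_tt(0)=432, phi_tt(3)=-108, phi_tt(4)=144.
Saddle points occur where the two diagonal entries have opposite signs: (-1, 3), (0, 0), (0, 4), (1, 3). Count: 4.

4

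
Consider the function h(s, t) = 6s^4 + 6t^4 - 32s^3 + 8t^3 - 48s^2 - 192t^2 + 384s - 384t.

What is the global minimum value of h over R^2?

h(s,t) separates as P(s) + Q(t), so its minimum is min P + min Q.
P'(s) = 24(s - 4)(s - 2)(s + 2) vanishes at s ∈ {-2, 2, 4}; Q'(t) = 24(t - 4)(t + 1)(t + 4) vanishes at t ∈ {-4, -1, 4}.
Local minima of P (where P''>0): P(-2)=-608, P(4)=256. Local minima of Q: Q(-4)=-512, Q(4)=-2560.
So the global minimum of h is P(-2) + Q(4) = -608 − 2560 = -3168, attained at (-2, 4).

-3168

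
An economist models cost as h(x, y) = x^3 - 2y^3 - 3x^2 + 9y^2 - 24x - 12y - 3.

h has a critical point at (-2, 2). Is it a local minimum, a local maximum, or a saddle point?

The mixed partial ∂²h/∂x∂y is 0, so the Hessian at any point is diag(h_xx, h_yy) = diag(6(x - 1), 6(-2y + 3)).
At (-2, 2): H = diag(-18, -6).
Both eigenvalues are negative, so H is negative definite: a local maximum.

local maximum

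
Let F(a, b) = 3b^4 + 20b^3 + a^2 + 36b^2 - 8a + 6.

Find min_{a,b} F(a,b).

F(a,b) separates as P(a) + Q(b) + 6, so its minimum is min P + min Q + 6.
P'(a) = 2a - 8 vanishes at a ∈ {4}; Q'(b) = 12b(b + 2)(b + 3) vanishes at b ∈ {-3, -2, 0}.
Local minima of P (where P''>0): P(4)=-16. Local minima of Q: Q(-3)=27, Q(0)=0.
So the global minimum of F is P(4) + Q(0) + 6 = -16 + 0 + 6 = -10, attained at (4, 0).

-10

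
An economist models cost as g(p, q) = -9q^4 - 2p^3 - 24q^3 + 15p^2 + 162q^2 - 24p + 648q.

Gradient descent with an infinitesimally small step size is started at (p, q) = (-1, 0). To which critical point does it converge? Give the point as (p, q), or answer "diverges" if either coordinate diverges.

(1, -2)

g is separable, so gradient descent decouples: p follows -∂g/∂p, q follows -∂g/∂q.
∂g/∂p = -6(p - 4)(p - 1); at p=-1 this is -60, so p increases.
∂g/∂q = -36(q - 3)(q + 2)(q + 3); at q=0 this is 648, so q decreases.
p converges to its nearest critical value 1 (a local min of the p-part); q converges to -2. The iterate converges to (1, -2).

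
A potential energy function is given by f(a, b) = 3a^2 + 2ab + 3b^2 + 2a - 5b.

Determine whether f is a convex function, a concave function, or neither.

convex

f is quadratic, so its Hessian is the constant matrix H = [[6, 2], [2, 6]].
det(H) = 32, tr(H) = 12.
det(H) > 0 and tr(H) > 0, so H is positive definite everywhere: convex.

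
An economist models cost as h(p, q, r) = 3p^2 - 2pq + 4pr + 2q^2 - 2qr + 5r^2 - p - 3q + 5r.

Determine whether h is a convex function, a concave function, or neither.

convex

h is quadratic, so its Hessian is the constant matrix H = [[6, -2, 4], [-2, 4, -2], [4, -2, 10]].
Leading principal minors: 6, 20, 144.
All positive ⇒ H ≻ 0 ⇒ convex.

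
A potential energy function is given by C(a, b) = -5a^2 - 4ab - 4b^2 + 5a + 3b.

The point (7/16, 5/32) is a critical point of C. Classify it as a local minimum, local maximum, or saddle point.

The Hessian of C is constant: H = [[-10, -4], [-4, -8]].
det(H) = (-10)·(-8) − (-4)² = 64.
det(H) > 0 and tr(H) = -18 < 0, so H is negative definite and the point is a local maximum.

local maximum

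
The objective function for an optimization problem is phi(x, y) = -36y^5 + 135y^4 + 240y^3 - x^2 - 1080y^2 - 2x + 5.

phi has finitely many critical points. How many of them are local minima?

0

phi separates as a function of x plus a function of y, so ∇phi=0 decouples.
∂phi/∂x = -2(x + 1) = 0 at x ∈ {-1}; ∂phi/∂y = -180y(y - 3)(y - 2)(y + 2) = 0 at y ∈ {-2, 0, 2, 3}.
The Hessian is diagonal: diag(phi_xx, phi_yy). Second derivatives: phi_xx(-1)=-2; phi_yy(-2)=7200, phi_yy(0)=-2160, phi_yy(2)=1440, phi_yy(3)=-2700.
Local minima occur where both diagonal entries positive: none. Count: 0.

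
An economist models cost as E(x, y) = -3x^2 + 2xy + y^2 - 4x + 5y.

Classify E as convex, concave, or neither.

E is quadratic, so its Hessian is the constant matrix H = [[-6, 2], [2, 2]].
det(H) = -16, tr(H) = -4.
det(H) < 0, so H is indefinite: neither convex nor concave.

neither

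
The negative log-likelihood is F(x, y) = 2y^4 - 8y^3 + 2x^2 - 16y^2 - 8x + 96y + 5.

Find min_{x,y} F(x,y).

F(x,y) separates as P(x) + Q(y) + 5, so its minimum is min P + min Q + 5.
P'(x) = 4x - 8 vanishes at x ∈ {2}; Q'(y) = 8(y - 3)(y - 2)(y + 2) vanishes at y ∈ {-2, 2, 3}.
Local minima of P (where P''>0): P(2)=-8. Local minima of Q: Q(-2)=-160, Q(3)=90.
So the global minimum of F is P(2) + Q(-2) + 5 = -8 − 160 + 5 = -163, attained at (2, -2).

-163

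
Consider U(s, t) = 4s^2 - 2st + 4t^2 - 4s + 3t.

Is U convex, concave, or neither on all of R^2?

convex

U is quadratic, so its Hessian is the constant matrix H = [[8, -2], [-2, 8]].
det(H) = 60, tr(H) = 16.
det(H) > 0 and tr(H) > 0, so H is positive definite everywhere: convex.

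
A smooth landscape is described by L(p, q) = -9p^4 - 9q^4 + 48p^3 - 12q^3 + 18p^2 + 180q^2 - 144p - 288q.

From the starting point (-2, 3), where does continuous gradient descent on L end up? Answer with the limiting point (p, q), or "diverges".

L is separable, so gradient descent decouples: p follows -∂L/∂p, q follows -∂L/∂q.
∂L/∂p = -36(p - 4)(p - 1)(p + 1); at p=-2 this is 648, so p decreases.
∂L/∂q = -36(q - 2)(q - 1)(q + 4); at q=3 this is -504, so q increases.
The p-coordinate has no critical point in that direction and runs off to infinity.

diverges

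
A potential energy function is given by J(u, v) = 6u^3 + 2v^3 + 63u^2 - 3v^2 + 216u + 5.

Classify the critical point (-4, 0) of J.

local maximum

The mixed partial ∂²J/∂u∂v is 0, so the Hessian at any point is diag(J_uu, J_vv) = diag(18(2u + 7), 6(2v - 1)).
At (-4, 0): H = diag(-18, -6).
Both eigenvalues are negative, so H is negative definite: a local maximum.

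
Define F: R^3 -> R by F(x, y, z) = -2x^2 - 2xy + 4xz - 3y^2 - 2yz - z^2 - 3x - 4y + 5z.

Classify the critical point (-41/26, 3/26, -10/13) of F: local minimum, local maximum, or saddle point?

The Hessian is constant: H = [[-4, -2, 4], [-2, -6, -2], [4, -2, -2]].
Leading principal minors: Δ₁ = -4, Δ₂ = 20, Δ₃ = 104.
The minors fit neither the all-positive nor the alternating-sign pattern, so H is indefinite: a saddle point.

saddle point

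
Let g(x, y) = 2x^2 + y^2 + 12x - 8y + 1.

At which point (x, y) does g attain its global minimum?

g(x,y) separates as P(x) + Q(y) + 1, so its minimum is min P + min Q + 1.
P'(x) = 4x + 12 vanishes at x ∈ {-3}; Q'(y) = 2y - 8 vanishes at y ∈ {4}.
Local minima of P (where P''>0): P(-3)=-18. Local minima of Q: Q(4)=-16.
So the global minimum of g is P(-3) + Q(4) + 1 = -18 − 16 + 1 = -33, attained at (-3, 4).

(-3, 4)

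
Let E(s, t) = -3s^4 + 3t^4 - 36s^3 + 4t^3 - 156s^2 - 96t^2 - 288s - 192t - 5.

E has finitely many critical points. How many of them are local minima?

E separates as a function of s plus a function of t, so ∇E=0 decouples.
∂E/∂s = -12(s + 2)(s + 3)(s + 4) = 0 at s ∈ {-4, -3, -2}; ∂E/∂t = 12(t - 4)(t + 1)(t + 4) = 0 at t ∈ {-4, -1, 4}.
The Hessian is diagonal: diag(E_ss, E_tt). Second derivatives: E_ss(-4)=-24, E_ss(-3)=12, E_ss(-2)=-24; E_tt(-4)=288, E_tt(-1)=-180, E_tt(4)=480.
Local minima occur where both diagonal entries positive: (-3, -4), (-3, 4). Count: 2.

2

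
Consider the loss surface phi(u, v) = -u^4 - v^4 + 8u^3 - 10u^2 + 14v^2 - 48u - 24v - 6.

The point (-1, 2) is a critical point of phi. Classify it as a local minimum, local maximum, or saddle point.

local maximum

The mixed partial ∂²phi/∂u∂v is 0, so the Hessian at any point is diag(phi_uu, phi_vv) = diag(4(-3u^2 + 12u - 5), 4(-3v^2 + 7)).
At (-1, 2): H = diag(-80, -20).
Both eigenvalues are negative, so H is negative definite: a local maximum.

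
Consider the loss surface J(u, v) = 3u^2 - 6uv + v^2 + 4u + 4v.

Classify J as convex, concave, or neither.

J is quadratic, so its Hessian is the constant matrix H = [[6, -6], [-6, 2]].
det(H) = -24, tr(H) = 8.
det(H) < 0, so H is indefinite: neither convex nor concave.

neither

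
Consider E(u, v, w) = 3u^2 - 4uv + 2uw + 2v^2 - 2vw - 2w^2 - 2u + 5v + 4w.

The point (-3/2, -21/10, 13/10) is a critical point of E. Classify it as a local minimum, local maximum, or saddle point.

The Hessian is constant: H = [[6, -4, 2], [-4, 4, -2], [2, -2, -4]].
Leading principal minors: Δ₁ = 6, Δ₂ = 8, Δ₃ = -40.
The minors fit neither the all-positive nor the alternating-sign pattern, so H is indefinite: a saddle point.

saddle point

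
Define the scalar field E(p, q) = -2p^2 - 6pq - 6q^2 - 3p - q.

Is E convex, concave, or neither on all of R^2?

concave

E is quadratic, so its Hessian is the constant matrix H = [[-4, -6], [-6, -12]].
det(H) = 12, tr(H) = -16.
det(H) > 0 and tr(H) < 0, so H is negative definite everywhere: concave.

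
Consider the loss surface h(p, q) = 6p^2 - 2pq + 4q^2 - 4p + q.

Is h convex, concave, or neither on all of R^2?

h is quadratic, so its Hessian is the constant matrix H = [[12, -2], [-2, 8]].
det(H) = 92, tr(H) = 20.
det(H) > 0 and tr(H) > 0, so H is positive definite everywhere: convex.

convex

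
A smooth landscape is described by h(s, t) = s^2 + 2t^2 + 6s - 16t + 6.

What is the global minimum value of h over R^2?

-35

h(s,t) separates as P(s) + Q(t) + 6, so its minimum is min P + min Q + 6.
P'(s) = 2s + 6 vanishes at s ∈ {-3}; Q'(t) = 4(t - 4) vanishes at t ∈ {4}.
Local minima of P (where P''>0): P(-3)=-9. Local minima of Q: Q(4)=-32.
So the global minimum of h is P(-3) + Q(4) + 6 = -9 − 32 + 6 = -35, attained at (-3, 4).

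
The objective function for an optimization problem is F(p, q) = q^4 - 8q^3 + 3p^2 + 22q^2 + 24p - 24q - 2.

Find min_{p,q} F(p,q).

-59

F(p,q) separates as A(p) + B(q) − 2, so its minimum is min A + min B − 2.
A'(p) = 6p + 24 vanishes at p ∈ {-4}; B'(q) = 4(q - 3)(q - 2)(q - 1) vanishes at q ∈ {1, 2, 3}.
Local minima of A (where A''>0): A(-4)=-48. Local minima of B: B(1)=-9, B(3)=-9.
So the global minimum of F is A(-4) + B(1) − 2 = -48 − 9 − 2 = -59, attained at (-4, 1).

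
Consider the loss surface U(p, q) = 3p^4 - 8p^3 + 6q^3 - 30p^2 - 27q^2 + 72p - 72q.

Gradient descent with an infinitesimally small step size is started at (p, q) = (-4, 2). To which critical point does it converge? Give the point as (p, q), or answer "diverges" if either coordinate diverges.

(-2, 4)

U is separable, so gradient descent decouples: p follows -∂U/∂p, q follows -∂U/∂q.
∂U/∂p = 12(p - 3)(p - 1)(p + 2); at p=-4 this is -840, so p increases.
∂U/∂q = 18(q - 4)(q + 1); at q=2 this is -108, so q increases.
p converges to its nearest critical value -2 (a local min of the p-part); q converges to 4. The iterate converges to (-2, 4).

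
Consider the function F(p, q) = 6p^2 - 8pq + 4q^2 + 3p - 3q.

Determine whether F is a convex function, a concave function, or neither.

F is quadratic, so its Hessian is the constant matrix H = [[12, -8], [-8, 8]].
det(H) = 32, tr(H) = 20.
det(H) > 0 and tr(H) > 0, so H is positive definite everywhere: convex.

convex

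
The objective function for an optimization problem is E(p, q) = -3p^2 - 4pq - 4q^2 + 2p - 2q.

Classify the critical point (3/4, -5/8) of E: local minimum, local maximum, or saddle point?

local maximum

The Hessian of E is constant: H = [[-6, -4], [-4, -8]].
det(H) = (-6)·(-8) − (-4)² = 32.
det(H) > 0 and tr(H) = -14 < 0, so H is negative definite and the point is a local maximum.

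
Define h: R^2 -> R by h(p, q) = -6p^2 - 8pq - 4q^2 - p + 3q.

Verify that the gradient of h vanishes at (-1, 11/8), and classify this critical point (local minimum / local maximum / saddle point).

local maximum

∇h = (-12p - 8q - 1, -8p - 8q + 3); substituting (-1, 11/8) gives ∇h = (0, 0), so (-1, 11/8) is indeed a critical point.
The Hessian of h is constant: H = [[-12, -8], [-8, -8]].
det(H) = (-12)·(-8) − (-8)² = 32.
det(H) > 0 and tr(H) = -20 < 0, so H is negative definite and the point is a local maximum.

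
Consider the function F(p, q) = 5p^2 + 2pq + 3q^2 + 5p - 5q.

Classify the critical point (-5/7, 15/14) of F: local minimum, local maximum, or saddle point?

The Hessian of F is constant: H = [[10, 2], [2, 6]].
det(H) = 10·6 − 2² = 56.
det(H) > 0 and tr(H) = 16 > 0, so H is positive definite and the point is a local minimum.

local minimum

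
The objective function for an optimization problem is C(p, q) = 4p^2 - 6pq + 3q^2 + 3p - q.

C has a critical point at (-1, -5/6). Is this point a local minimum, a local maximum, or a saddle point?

local minimum

The Hessian of C is constant: H = [[8, -6], [-6, 6]].
det(H) = 8·6 − (-6)² = 12.
det(H) > 0 and tr(H) = 14 > 0, so H is positive definite and the point is a local minimum.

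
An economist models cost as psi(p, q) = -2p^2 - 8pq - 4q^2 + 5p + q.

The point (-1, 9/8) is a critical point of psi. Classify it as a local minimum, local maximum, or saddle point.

saddle point

The Hessian of psi is constant: H = [[-4, -8], [-8, -8]].
det(H) = (-4)·(-8) − (-8)² = -32.
Since det(H) < 0, H is indefinite and the critical point is a saddle point.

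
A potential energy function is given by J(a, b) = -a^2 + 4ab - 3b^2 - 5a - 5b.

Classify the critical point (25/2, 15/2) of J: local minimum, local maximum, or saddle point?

The Hessian of J is constant: H = [[-2, 4], [4, -6]].
det(H) = (-2)·(-6) − 4² = -4.
Since det(H) < 0, H is indefinite and the critical point is a saddle point.

saddle point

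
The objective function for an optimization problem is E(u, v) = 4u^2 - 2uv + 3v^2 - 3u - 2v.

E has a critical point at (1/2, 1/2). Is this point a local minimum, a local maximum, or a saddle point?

The Hessian of E is constant: H = [[8, -2], [-2, 6]].
det(H) = 8·6 − (-2)² = 44.
det(H) > 0 and tr(H) = 14 > 0, so H is positive definite and the point is a local minimum.

local minimum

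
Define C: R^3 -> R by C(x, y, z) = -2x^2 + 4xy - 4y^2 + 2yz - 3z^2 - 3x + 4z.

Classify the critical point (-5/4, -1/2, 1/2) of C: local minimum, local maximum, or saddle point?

local maximum

The Hessian is constant: H = [[-4, 4, 0], [4, -8, 2], [0, 2, -6]].
Leading principal minors: Δ₁ = -4, Δ₂ = 16, Δ₃ = -80.
The minors alternate sign starting negative (−, +, −), so H is negative definite: a local maximum.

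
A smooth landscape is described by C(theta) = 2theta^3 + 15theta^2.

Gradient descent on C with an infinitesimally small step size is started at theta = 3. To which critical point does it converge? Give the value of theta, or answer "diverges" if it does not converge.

C'(theta) = 6theta(theta + 5), so C'(3) = 144.
Gradient descent moves in the -C' direction, i.e. theta is decreasing.
The nearest critical point in that direction is theta = 0, where C'' = 30 > 0 (a local minimum). The iterate converges there.

0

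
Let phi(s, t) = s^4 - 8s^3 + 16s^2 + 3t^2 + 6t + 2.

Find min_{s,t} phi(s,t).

phi(s,t) separates as P(s) + Q(t) + 2, so its minimum is min P + min Q + 2.
P'(s) = 4s(s - 4)(s - 2) vanishes at s ∈ {0, 2, 4}; Q'(t) = 6(t + 1) vanishes at t ∈ {-1}.
Local minima of P (where P''>0): P(0)=0, P(4)=0. Local minima of Q: Q(-1)=-3.
So the global minimum of phi is P(0) + Q(-1) + 2 = 0 − 3 + 2 = -1, attained at (0, -1).

-1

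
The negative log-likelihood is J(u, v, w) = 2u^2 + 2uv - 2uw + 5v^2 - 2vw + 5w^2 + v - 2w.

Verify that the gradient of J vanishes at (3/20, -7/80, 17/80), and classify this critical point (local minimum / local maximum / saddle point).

local minimum

∇J = (4u + 2v - 2w, 2u + 10v - 2w + 1, -2u - 2v + 10w - 2); substituting (3/20, -7/80, 17/80) gives ∇J = (0, 0, 0), so (3/20, -7/80, 17/80) is indeed a critical point.
The Hessian is constant: H = [[4, 2, -2], [2, 10, -2], [-2, -2, 10]].
Leading principal minors: Δ₁ = 4, Δ₂ = 36, Δ₃ = 320.
All leading minors are positive, so H is positive definite: a local minimum.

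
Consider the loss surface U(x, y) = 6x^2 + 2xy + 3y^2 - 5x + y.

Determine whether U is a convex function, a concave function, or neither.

convex

U is quadratic, so its Hessian is the constant matrix H = [[12, 2], [2, 6]].
det(H) = 68, tr(H) = 18.
det(H) > 0 and tr(H) > 0, so H is positive definite everywhere: convex.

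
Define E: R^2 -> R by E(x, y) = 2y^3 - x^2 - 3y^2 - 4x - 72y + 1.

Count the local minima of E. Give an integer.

0

E separates as a function of x plus a function of y, so ∇E=0 decouples.
∂E/∂x = -2(x + 2) = 0 at x ∈ {-2}; ∂E/∂y = 6(y - 4)(y + 3) = 0 at y ∈ {-3, 4}.
The Hessian is diagonal: diag(E_xx, E_yy). Second derivatives: E_xx(-2)=-2; E_yy(-3)=-42, E_yy(4)=42.
Local minima occur where both diagonal entries positive: none. Count: 0.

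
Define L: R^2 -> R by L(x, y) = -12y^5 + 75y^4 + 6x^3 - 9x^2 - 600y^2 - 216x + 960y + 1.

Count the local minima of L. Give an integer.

L separates as a function of x plus a function of y, so ∇L=0 decouples.
∂L/∂x = 18(x - 4)(x + 3) = 0 at x ∈ {-3, 4}; ∂L/∂y = -60(y - 4)(y - 2)(y - 1)(y + 2) = 0 at y ∈ {-2, 1, 2, 4}.
The Hessian is diagonal: diag(L_xx, L_yy). Second derivatives: L_xx(-3)=-126, L_xx(4)=126; L_yy(-2)=4320, L_yy(1)=-540, L_yy(2)=480, L_yy(4)=-2160.
Local minima occur where both diagonal entries positive: (4, -2), (4, 2). Count: 2.

2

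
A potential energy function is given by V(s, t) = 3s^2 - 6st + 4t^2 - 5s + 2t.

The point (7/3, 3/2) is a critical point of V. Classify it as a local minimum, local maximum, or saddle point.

The Hessian of V is constant: H = [[6, -6], [-6, 8]].
det(H) = 6·8 − (-6)² = 12.
det(H) > 0 and tr(H) = 14 > 0, so H is positive definite and the point is a local minimum.

local minimum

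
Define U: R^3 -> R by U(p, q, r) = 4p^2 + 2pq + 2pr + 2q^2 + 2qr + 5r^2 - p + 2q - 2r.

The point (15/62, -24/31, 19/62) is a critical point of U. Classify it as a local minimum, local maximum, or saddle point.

The Hessian is constant: H = [[8, 2, 2], [2, 4, 2], [2, 2, 10]].
Leading principal minors: Δ₁ = 8, Δ₂ = 28, Δ₃ = 248.
All leading minors are positive, so H is positive definite: a local minimum.

local minimum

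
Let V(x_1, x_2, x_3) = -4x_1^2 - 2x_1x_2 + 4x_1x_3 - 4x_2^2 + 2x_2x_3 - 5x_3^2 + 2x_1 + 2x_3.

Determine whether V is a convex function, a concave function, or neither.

concave

V is quadratic, so its Hessian is the constant matrix H = [[-8, -2, 4], [-2, -8, 2], [4, 2, -10]].
Leading principal minors: -8, 60, -472.
Signs alternate −, +, − ⇒ H ≺ 0 ⇒ concave.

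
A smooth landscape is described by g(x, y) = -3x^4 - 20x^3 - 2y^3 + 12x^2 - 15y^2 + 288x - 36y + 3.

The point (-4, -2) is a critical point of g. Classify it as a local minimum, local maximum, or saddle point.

local maximum

The mixed partial ∂²g/∂x∂y is 0, so the Hessian at any point is diag(g_xx, g_yy) = diag(12(-3x^2 - 10x + 2), -6(2y + 5)).
At (-4, -2): H = diag(-72, -6).
Both eigenvalues are negative, so H is negative definite: a local maximum.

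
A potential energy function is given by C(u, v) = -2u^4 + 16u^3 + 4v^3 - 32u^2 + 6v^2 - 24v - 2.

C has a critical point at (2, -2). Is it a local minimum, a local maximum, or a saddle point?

saddle point

The mixed partial ∂²C/∂u∂v is 0, so the Hessian at any point is diag(C_uu, C_vv) = diag(8(-3u^2 + 12u - 8), 12(2v + 1)).
At (2, -2): H = diag(32, -36).
The eigenvalues have opposite signs, so H is indefinite: a saddle point.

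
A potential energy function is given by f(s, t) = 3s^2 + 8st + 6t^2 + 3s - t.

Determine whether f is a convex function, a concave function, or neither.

f is quadratic, so its Hessian is the constant matrix H = [[6, 8], [8, 12]].
det(H) = 8, tr(H) = 18.
det(H) > 0 and tr(H) > 0, so H is positive definite everywhere: convex.

convex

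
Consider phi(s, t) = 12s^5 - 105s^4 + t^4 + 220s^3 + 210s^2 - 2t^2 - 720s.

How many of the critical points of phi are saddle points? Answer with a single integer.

6

phi separates as a function of s plus a function of t, so ∇phi=0 decouples.
∂phi/∂s = 60(s - 4)(s - 3)(s - 1)(s + 1) = 0 at s ∈ {-1, 1, 3, 4}; ∂phi/∂t = 4t(t - 1)(t + 1) = 0 at t ∈ {-1, 0, 1}.
The Hessian is diagonal: diag(phi_ss, phi_tt). Second derivatives: phi_ss(-1)=-2400, phi_ss(1)=720, phi_ss(3)=-480, phi_ss(4)=900; phi_tt(-1)=8, phi_tt(0)=-4, phi_tt(1)=8.
Saddle points occur where the two diagonal entries have opposite signs: (-1, -1), (-1, 1), (1, 0), (3, -1), (3, 1), (4, 0). Count: 6.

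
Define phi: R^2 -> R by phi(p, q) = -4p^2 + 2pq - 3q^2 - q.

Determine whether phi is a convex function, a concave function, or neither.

phi is quadratic, so its Hessian is the constant matrix H = [[-8, 2], [2, -6]].
det(H) = 44, tr(H) = -14.
det(H) > 0 and tr(H) < 0, so H is negative definite everywhere: concave.

concave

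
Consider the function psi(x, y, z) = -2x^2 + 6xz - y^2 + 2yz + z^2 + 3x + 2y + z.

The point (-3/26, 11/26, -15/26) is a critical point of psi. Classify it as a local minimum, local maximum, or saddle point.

saddle point

The Hessian is constant: H = [[-4, 0, 6], [0, -2, 2], [6, 2, 2]].
Leading principal minors: Δ₁ = -4, Δ₂ = 8, Δ₃ = 104.
The minors fit neither the all-positive nor the alternating-sign pattern, so H is indefinite: a saddle point.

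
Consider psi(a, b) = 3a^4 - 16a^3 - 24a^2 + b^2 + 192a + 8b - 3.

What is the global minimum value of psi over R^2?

-323

psi(a,b) separates as P(a) + Q(b) − 3, so its minimum is min P + min Q − 3.
P'(a) = 12(a - 4)(a - 2)(a + 2) vanishes at a ∈ {-2, 2, 4}; Q'(b) = 2b + 8 vanishes at b ∈ {-4}.
Local minima of P (where P''>0): P(-2)=-304, P(4)=128. Local minima of Q: Q(-4)=-16.
So the global minimum of psi is P(-2) + Q(-4) − 3 = -304 − 16 − 3 = -323, attained at (-2, -4).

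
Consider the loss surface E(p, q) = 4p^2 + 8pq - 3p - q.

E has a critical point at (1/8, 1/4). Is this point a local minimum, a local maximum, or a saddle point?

The Hessian of E is constant: H = [[8, 8], [8, 0]].
det(H) = 8·0 − 8² = -64.
Since det(H) < 0, H is indefinite and the critical point is a saddle point.

saddle point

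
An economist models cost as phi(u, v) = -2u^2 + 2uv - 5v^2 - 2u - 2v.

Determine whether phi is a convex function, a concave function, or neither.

concave

phi is quadratic, so its Hessian is the constant matrix H = [[-4, 2], [2, -10]].
det(H) = 36, tr(H) = -14.
det(H) > 0 and tr(H) < 0, so H is negative definite everywhere: concave.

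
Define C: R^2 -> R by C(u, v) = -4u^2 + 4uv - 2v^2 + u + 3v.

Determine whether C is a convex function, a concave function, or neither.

C is quadratic, so its Hessian is the constant matrix H = [[-8, 4], [4, -4]].
det(H) = 16, tr(H) = -12.
det(H) > 0 and tr(H) < 0, so H is negative definite everywhere: concave.

concave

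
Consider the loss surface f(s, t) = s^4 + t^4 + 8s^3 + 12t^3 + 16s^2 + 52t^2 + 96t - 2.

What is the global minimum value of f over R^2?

f(s,t) separates as P(s) + Q(t) − 2, so its minimum is min P + min Q − 2.
P'(s) = 4s(s + 2)(s + 4) vanishes at s ∈ {-4, -2, 0}; Q'(t) = 4(t + 2)(t + 3)(t + 4) vanishes at t ∈ {-4, -3, -2}.
Local minima of P (where P''>0): P(-4)=0, P(0)=0. Local minima of Q: Q(-4)=-64, Q(-2)=-64.
So the global minimum of f is P(-4) + Q(-4) − 2 = 0 − 64 − 2 = -66, attained at (-4, -4).

-66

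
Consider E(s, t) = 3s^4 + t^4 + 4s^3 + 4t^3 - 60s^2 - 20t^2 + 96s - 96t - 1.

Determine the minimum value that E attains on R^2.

-1112

E(s,t) separates as P(s) + Q(t) − 1, so its minimum is min P + min Q − 1.
P'(s) = 12(s - 2)(s - 1)(s + 4) vanishes at s ∈ {-4, 1, 2}; Q'(t) = 4(t - 3)(t + 2)(t + 4) vanishes at t ∈ {-4, -2, 3}.
Local minima of P (where P''>0): P(-4)=-832, P(2)=32. Local minima of Q: Q(-4)=64, Q(3)=-279.
So the global minimum of E is P(-4) + Q(3) − 1 = -832 − 279 − 1 = -1112, attained at (-4, 3).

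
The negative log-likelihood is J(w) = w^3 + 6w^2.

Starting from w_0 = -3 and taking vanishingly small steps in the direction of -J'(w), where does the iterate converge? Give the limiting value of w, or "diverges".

J'(w) = 3w(w + 4), so J'(-3) = -9.
Gradient descent moves in the -J' direction, i.e. w is increasing.
The nearest critical point in that direction is w = 0, where J'' = 12 > 0 (a local minimum). The iterate converges there.

0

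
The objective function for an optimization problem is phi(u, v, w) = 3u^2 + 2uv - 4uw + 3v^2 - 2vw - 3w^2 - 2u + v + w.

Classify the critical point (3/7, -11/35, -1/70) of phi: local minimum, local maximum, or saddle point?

The Hessian is constant: H = [[6, 2, -4], [2, 6, -2], [-4, -2, -6]].
Leading principal minors: Δ₁ = 6, Δ₂ = 32, Δ₃ = -280.
The minors fit neither the all-positive nor the alternating-sign pattern, so H is indefinite: a saddle point.

saddle point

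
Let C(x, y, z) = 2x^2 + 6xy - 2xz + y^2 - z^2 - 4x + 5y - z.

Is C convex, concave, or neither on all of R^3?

C is quadratic, so its Hessian is the constant matrix H = [[4, 6, -2], [6, 2, 0], [-2, 0, -2]].
Leading principal minors: 4, -28, 48.
Neither pattern holds ⇒ H is indefinite ⇒ neither convex nor concave.

neither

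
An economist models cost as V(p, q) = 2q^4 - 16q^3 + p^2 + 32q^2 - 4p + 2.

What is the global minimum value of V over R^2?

-2

V(p,q) separates as A(p) + B(q) + 2, so its minimum is min A + min B + 2.
A'(p) = 2p - 4 vanishes at p ∈ {2}; B'(q) = 8q(q - 4)(q - 2) vanishes at q ∈ {0, 2, 4}.
Local minima of A (where A''>0): A(2)=-4. Local minima of B: B(0)=0, B(4)=0.
So the global minimum of V is A(2) + B(0) + 2 = -4 + 0 + 2 = -2, attained at (2, 0).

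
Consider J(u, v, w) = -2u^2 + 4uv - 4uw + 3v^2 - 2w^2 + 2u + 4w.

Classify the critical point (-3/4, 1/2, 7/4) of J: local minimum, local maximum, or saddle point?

saddle point

The Hessian is constant: H = [[-4, 4, -4], [4, 6, 0], [-4, 0, -4]].
Leading principal minors: Δ₁ = -4, Δ₂ = -40, Δ₃ = 64.
The minors fit neither the all-positive nor the alternating-sign pattern, so H is indefinite: a saddle point.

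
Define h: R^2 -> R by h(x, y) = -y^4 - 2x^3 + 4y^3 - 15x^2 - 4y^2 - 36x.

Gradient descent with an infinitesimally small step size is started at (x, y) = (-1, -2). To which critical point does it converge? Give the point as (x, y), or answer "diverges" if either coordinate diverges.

diverges

h is separable, so gradient descent decouples: x follows -∂h/∂x, y follows -∂h/∂y.
∂h/∂x = -6(x + 2)(x + 3); at x=-1 this is -12, so x increases.
∂h/∂y = -4y(y - 2)(y - 1); at y=-2 this is 96, so y decreases.
The x-coordinate has no critical point in that direction and runs off to infinity.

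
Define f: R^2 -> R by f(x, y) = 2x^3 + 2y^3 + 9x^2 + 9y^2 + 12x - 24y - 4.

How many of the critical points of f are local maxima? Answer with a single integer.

1

f separates as a function of x plus a function of y, so ∇f=0 decouples.
∂f/∂x = 6(x + 1)(x + 2) = 0 at x ∈ {-2, -1}; ∂f/∂y = 6(y - 1)(y + 4) = 0 at y ∈ {-4, 1}.
The Hessian is diagonal: diag(f_xx, f_yy). Second derivatives: f_xx(-2)=-6, f_xx(-1)=6; f_yy(-4)=-30, f_yy(1)=30.
Local maxima occur where both diagonal entries negative: (-2, -4). Count: 1.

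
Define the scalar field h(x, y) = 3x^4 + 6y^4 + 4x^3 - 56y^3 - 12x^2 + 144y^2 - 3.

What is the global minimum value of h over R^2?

h(x,y) separates as P(x) + Q(y) − 3, so its minimum is min P + min Q − 3.
P'(x) = 12x(x - 1)(x + 2) vanishes at x ∈ {-2, 0, 1}; Q'(y) = 24y(y - 4)(y - 3) vanishes at y ∈ {0, 3, 4}.
Local minima of P (where P''>0): P(-2)=-32, P(1)=-5. Local minima of Q: Q(0)=0, Q(4)=256.
So the global minimum of h is P(-2) + Q(0) − 3 = -32 + 0 − 3 = -35, attained at (-2, 0).

-35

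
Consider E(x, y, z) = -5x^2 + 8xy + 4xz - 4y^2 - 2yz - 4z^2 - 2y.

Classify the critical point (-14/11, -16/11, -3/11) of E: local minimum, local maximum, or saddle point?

local maximum

The Hessian is constant: H = [[-10, 8, 4], [8, -8, -2], [4, -2, -8]].
Leading principal minors: Δ₁ = -10, Δ₂ = 16, Δ₃ = -88.
The minors alternate sign starting negative (−, +, −), so H is negative definite: a local maximum.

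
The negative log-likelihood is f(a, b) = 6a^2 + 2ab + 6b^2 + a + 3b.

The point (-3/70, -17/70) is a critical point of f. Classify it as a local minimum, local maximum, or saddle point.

local minimum

The Hessian of f is constant: H = [[12, 2], [2, 12]].
det(H) = 12·12 − 2² = 140.
det(H) > 0 and tr(H) = 24 > 0, so H is positive definite and the point is a local minimum.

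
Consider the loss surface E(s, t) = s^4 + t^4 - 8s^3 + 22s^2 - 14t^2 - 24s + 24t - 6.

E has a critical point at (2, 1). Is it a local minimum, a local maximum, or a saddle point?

The mixed partial ∂²E/∂s∂t is 0, so the Hessian at any point is diag(E_ss, E_tt) = diag(4(3s^2 - 12s + 11), 4(3t^2 - 7)).
At (2, 1): H = diag(-4, -16).
Both eigenvalues are negative, so H is negative definite: a local maximum.

local maximum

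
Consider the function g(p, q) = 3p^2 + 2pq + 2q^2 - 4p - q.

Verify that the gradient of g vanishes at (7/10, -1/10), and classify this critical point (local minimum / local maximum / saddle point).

local minimum

∇g = (6p + 2q - 4, 2p + 4q - 1); substituting (7/10, -1/10) gives ∇g = (0, 0), so (7/10, -1/10) is indeed a critical point.
The Hessian of g is constant: H = [[6, 2], [2, 4]].
det(H) = 6·4 − 2² = 20.
det(H) > 0 and tr(H) = 10 > 0, so H is positive definite and the point is a local minimum.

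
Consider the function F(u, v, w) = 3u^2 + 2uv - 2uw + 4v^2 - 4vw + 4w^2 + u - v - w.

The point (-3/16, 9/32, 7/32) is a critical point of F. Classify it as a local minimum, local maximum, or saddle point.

local minimum

The Hessian is constant: H = [[6, 2, -2], [2, 8, -4], [-2, -4, 8]].
Leading principal minors: Δ₁ = 6, Δ₂ = 44, Δ₃ = 256.
All leading minors are positive, so H is positive definite: a local minimum.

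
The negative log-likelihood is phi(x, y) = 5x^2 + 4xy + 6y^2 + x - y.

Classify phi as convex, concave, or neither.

convex

phi is quadratic, so its Hessian is the constant matrix H = [[10, 4], [4, 12]].
det(H) = 104, tr(H) = 22.
det(H) > 0 and tr(H) > 0, so H is positive definite everywhere: convex.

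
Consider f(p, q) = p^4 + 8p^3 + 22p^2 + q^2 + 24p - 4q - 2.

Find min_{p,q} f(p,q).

-15

f(p,q) separates as A(p) + B(q) − 2, so its minimum is min A + min B − 2.
A'(p) = 4(p + 1)(p + 2)(p + 3) vanishes at p ∈ {-3, -2, -1}; B'(q) = 2q - 4 vanishes at q ∈ {2}.
Local minima of A (where A''>0): A(-3)=-9, A(-1)=-9. Local minima of B: B(2)=-4.
So the global minimum of f is A(-3) + B(2) − 2 = -9 − 4 − 2 = -15, attained at (-3, 2).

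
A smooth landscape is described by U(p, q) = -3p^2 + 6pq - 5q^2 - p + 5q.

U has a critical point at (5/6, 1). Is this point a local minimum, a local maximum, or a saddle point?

The Hessian of U is constant: H = [[-6, 6], [6, -10]].
det(H) = (-6)·(-10) − 6² = 24.
det(H) > 0 and tr(H) = -16 < 0, so H is negative definite and the point is a local maximum.

local maximum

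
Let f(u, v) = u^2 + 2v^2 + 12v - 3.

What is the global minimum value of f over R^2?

f(u,v) separates as P(u) + Q(v) − 3, so its minimum is min P + min Q − 3.
P'(u) = 2u vanishes at u ∈ {0}; Q'(v) = 4v + 12 vanishes at v ∈ {-3}.
Local minima of P (where P''>0): P(0)=0. Local minima of Q: Q(-3)=-18.
So the global minimum of f is P(0) + Q(-3) − 3 = 0 − 18 − 3 = -21, attained at (0, -3).

-21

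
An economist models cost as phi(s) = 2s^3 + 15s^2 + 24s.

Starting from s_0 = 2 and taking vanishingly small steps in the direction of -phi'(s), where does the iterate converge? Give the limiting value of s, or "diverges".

phi'(s) = 6(s + 1)(s + 4), so phi'(2) = 108.
Gradient descent moves in the -phi' direction, i.e. s is decreasing.
The nearest critical point in that direction is s = -1, where phi'' = 18 > 0 (a local minimum). The iterate converges there.

-1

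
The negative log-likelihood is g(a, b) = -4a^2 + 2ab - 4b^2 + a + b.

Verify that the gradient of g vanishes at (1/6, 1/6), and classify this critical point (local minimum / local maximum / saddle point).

local maximum

∇g = (-8a + 2b + 1, 2a - 8b + 1); substituting (1/6, 1/6) gives ∇g = (0, 0), so (1/6, 1/6) is indeed a critical point.
The Hessian of g is constant: H = [[-8, 2], [2, -8]].
det(H) = (-8)·(-8) − 2² = 60.
det(H) > 0 and tr(H) = -16 < 0, so H is negative definite and the point is a local maximum.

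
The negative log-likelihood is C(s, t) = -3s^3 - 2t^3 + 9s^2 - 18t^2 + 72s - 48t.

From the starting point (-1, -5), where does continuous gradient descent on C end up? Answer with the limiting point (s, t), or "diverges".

C is separable, so gradient descent decouples: s follows -∂C/∂s, t follows -∂C/∂t.
∂C/∂s = -9(s - 4)(s + 2); at s=-1 this is 45, so s decreases.
∂C/∂t = -6(t + 2)(t + 4); at t=-5 this is -18, so t increases.
s converges to its nearest critical value -2 (a local min of the s-part); t converges to -4. The iterate converges to (-2, -4).

(-2, -4)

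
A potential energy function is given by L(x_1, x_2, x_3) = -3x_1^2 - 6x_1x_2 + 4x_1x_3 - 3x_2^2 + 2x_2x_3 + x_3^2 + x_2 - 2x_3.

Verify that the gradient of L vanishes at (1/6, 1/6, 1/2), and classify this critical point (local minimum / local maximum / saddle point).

saddle point

∇L = (-6x_1 - 6x_2 + 4x_3, -6x_1 - 6x_2 + 2x_3 + 1, 4x_1 + 2x_2 + 2x_3 - 2); substituting (1/6, 1/6, 1/2) gives ∇L = (0, 0, 0), so (1/6, 1/6, 1/2) is indeed a critical point.
The Hessian is constant: H = [[-6, -6, 4], [-6, -6, 2], [4, 2, 2]].
Leading principal minors: Δ₁ = -6, Δ₂ = 0, Δ₃ = 24.
The minors fit neither the all-positive nor the alternating-sign pattern, so H is indefinite: a saddle point.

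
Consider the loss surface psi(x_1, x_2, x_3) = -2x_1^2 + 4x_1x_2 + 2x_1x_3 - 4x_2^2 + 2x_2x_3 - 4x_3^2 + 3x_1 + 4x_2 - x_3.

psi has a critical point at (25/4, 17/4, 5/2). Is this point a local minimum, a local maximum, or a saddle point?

The Hessian is constant: H = [[-4, 4, 2], [4, -8, 2], [2, 2, -8]].
Leading principal minors: Δ₁ = -4, Δ₂ = 16, Δ₃ = -48.
The minors alternate sign starting negative (−, +, −), so H is negative definite: a local maximum.

local maximum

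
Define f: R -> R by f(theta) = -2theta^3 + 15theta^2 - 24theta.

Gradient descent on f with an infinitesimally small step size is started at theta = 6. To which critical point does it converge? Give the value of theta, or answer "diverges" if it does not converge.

diverges

f'(theta) = -6(theta - 4)(theta - 1), so f'(6) = -60.
Gradient descent moves in the -f' direction, i.e. theta is increasing.
There is no critical point above theta=6, and f' keeps the same sign, so the iterate runs off to +∞.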